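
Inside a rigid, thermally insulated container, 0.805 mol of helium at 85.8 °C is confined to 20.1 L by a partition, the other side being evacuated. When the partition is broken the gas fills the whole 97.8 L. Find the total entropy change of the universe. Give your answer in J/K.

For an ideal gas in free expansion Q = 0 and W = 0, so T is unchanged.
Entropy is a state function; using a reversible isothermal path, ΔS_gas = nR ln(V₂/V₁) = 0.805 × 8.314 × ln(97.8/20.1) = 10.6 J/K.
The insulated surroundings exchange no heat, so ΔS_surr = 0 and ΔS_universe = ΔS_gas.

ΔS_universe = 10.6 J/K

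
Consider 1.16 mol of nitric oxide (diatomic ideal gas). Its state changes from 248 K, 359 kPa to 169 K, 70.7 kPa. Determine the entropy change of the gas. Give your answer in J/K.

ΔS = nC_p ln(T₂/T₁) − nR ln(P₂/P₁), with C_p = 7R/2 = 29.1 J mol⁻¹ K⁻¹ for a diatomic ideal gas.
ΔS = 1.16 × [29.1 × ln(169/248) − 8.314 × ln(70.7/359)] = 2.72 J/K.

ΔS = 2.72 J/K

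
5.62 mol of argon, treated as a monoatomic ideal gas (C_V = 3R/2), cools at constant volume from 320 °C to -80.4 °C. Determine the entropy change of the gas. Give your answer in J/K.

ΔS = -78.8 J/K

In kelvin: T₁ = 593.15 K, T₂ = 192.75 K. At constant volume, ΔS = nC_V ln(T₂/T₁) with C_V = 3R/2 = 12.47 J mol⁻¹ K⁻¹.
ΔS = 5.62 × 12.47 × ln(192.75/593.15) = -78.8 J/K.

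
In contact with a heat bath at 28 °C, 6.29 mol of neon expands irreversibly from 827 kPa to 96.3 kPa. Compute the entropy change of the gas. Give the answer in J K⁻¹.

Entropy is a state function, so ΔS_gas depends only on the end states.
For an isothermal ideal gas ΔS_gas = nR ln(P₁/P₂) = 6.29 × 8.314 × ln(827/96.3) = 112 J/K.

ΔS_gas = 112 J/K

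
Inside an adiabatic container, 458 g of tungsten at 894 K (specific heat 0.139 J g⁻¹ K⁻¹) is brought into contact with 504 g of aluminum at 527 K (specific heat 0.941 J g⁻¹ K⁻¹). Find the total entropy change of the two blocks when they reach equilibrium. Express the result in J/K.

ΔS_total = 8.96 J/K

Energy balance: T_f = (m₁c₁T₁ + m₂c₂T₂)/(m₁c₁ + m₂c₂) = 570.43 K.
ΔS₁ = m₁c₁ ln(T_f/T₁) = 63.662 × ln(570.43/894) = -28.6 J/K.
ΔS₂ = m₂c₂ ln(T_f/T₂) = 474.264 × ln(570.43/527) = 37.56 J/K.
ΔS_total = -28.6 + 37.56 = 8.96 J/K.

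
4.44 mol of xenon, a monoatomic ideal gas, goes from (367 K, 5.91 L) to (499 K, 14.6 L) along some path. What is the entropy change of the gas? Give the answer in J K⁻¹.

Entropy is a state function: ΔS = nC_V ln(T₂/T₁) + nR ln(V₂/V₁), with C_V = 3R/2 = 12.47 J mol⁻¹ K⁻¹ for a monoatomic ideal gas.
ΔS = 4.44 × [12.47 × ln(499/367) + 8.314 × ln(14.6/5.91)] = 50.4 J/K.

ΔS = 50.4 J/K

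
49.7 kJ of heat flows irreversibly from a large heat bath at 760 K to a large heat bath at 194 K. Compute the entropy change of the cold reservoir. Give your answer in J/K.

The cold reservoir gains heat Q, so ΔS_cold = +Q/T_C = 49700/194 = 256 J/K.

ΔS_cold = 256 J/K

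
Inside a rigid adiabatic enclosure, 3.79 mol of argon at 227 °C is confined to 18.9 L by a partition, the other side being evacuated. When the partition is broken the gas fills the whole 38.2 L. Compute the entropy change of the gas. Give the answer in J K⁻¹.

For an ideal gas in free expansion Q = 0 and W = 0, so T is unchanged.
Entropy is a state function; using a reversible isothermal path, ΔS_gas = nR ln(V₂/V₁) = 3.79 × 8.314 × ln(38.2/18.9) = 22.2 J/K.

ΔS_gas = 22.2 J/K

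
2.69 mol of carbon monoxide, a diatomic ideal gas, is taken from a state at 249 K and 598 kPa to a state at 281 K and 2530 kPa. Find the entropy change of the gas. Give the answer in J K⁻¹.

ΔS = -22.8 J/K

ΔS = nC_p ln(T₂/T₁) − nR ln(P₂/P₁), with C_p = 7R/2 = 29.1 J mol⁻¹ K⁻¹ for a diatomic ideal gas.
ΔS = 2.69 × [29.1 × ln(281/249) − 8.314 × ln(2530/598)] = -22.8 J/K.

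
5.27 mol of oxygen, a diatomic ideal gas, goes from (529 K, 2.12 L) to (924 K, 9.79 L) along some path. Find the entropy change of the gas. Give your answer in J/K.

Entropy is a state function: ΔS = nC_V ln(T₂/T₁) + nR ln(V₂/V₁), with C_V = 5R/2 = 20.79 J mol⁻¹ K⁻¹ for a diatomic ideal gas.
ΔS = 5.27 × [20.79 × ln(924/529) + 8.314 × ln(9.79/2.12)] = 128 J/K.

ΔS = 128 J/K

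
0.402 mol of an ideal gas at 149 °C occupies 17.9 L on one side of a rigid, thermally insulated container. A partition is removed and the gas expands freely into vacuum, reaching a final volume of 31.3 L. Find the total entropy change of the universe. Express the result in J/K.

For an ideal gas in free expansion Q = 0 and W = 0, so T is unchanged.
Entropy is a state function; using a reversible isothermal path, ΔS_gas = nR ln(V₂/V₁) = 0.402 × 8.314 × ln(31.3/17.9) = 1.87 J/K.
The insulated surroundings exchange no heat, so ΔS_surr = 0 and ΔS_universe = ΔS_gas.

ΔS_universe = 1.87 J/K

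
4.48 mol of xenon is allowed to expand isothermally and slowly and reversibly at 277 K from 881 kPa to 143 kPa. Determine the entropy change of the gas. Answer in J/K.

ΔS_gas = 67.7 J/K

For an isothermal ideal gas ΔS_gas = nR ln(P₁/P₂) = 4.48 × 8.314 × ln(881/143) = 67.7 J/K.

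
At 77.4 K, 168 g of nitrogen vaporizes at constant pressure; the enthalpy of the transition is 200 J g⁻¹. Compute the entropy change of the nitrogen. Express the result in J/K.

ΔS = 434 J/K

Heat absorbed by the substance: Q = mL = 168 × 200 = 33600 J.
At constant T, ΔS = Q_rev/T = 33600 / 77.4 = 434 J/K.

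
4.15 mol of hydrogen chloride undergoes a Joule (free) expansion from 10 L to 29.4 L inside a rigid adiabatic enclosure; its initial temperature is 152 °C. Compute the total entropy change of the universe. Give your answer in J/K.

ΔS_universe = 37.2 J/K

No heat is exchanged and no work is done, so the ideal-gas temperature stays constant.
Entropy is a state function; using a reversible isothermal path, ΔS_gas = nR ln(V₂/V₁) = 4.15 × 8.314 × ln(29.4/10) = 37.2 J/K.
The insulated surroundings exchange no heat, so ΔS_surr = 0 and ΔS_universe = ΔS_gas.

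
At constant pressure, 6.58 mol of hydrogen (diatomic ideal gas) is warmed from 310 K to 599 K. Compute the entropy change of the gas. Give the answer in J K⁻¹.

At constant pressure, ΔS = nC_p ln(T₂/T₁) with C_p = 7R/2 = 29.1 J mol⁻¹ K⁻¹.
ΔS = 6.58 × 29.1 × ln(599/310) = 126 J/K.

ΔS = 126 J/K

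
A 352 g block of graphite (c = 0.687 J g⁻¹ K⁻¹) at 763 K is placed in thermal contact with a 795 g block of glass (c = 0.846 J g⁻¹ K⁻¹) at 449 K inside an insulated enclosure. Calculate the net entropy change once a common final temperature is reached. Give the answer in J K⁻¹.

ΔS_total = 26.9 J/K

Energy balance: T_f = (m₁c₁T₁ + m₂c₂T₂)/(m₁c₁ + m₂c₂) = 532.04 K.
ΔS₁ = m₁c₁ ln(T_f/T₁) = 241.824 × ln(532.04/763) = -87.19 J/K.
ΔS₂ = m₂c₂ ln(T_f/T₂) = 672.57 × ln(532.04/449) = 114.1 J/K.
ΔS_total = -87.19 + 114.1 = 26.9 J/K.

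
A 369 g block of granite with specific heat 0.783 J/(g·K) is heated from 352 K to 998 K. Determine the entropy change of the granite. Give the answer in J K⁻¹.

ΔS = ∫dQ_rev/T = m c ln(T₂/T₁) = 369 × 0.783 × ln(998/352) = 301 J/K.

ΔS = 301 J/K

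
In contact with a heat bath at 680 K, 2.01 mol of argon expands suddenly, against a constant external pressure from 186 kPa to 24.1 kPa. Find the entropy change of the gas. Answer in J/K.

ΔS_gas = 34.1 J/K

Entropy is a state function, so ΔS_gas depends only on the end states.
For an isothermal ideal gas ΔS_gas = nR ln(P₁/P₂) = 2.01 × 8.314 × ln(186/24.1) = 34.1 J/K.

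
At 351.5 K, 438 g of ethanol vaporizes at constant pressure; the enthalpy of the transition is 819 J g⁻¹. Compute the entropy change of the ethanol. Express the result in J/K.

ΔS = 1020 J/K

Heat absorbed by the substance: Q = mL = 438 × 819 = 358722 J.
At constant T, ΔS = Q_rev/T = 358722 / 351.5 = 1020 J/K.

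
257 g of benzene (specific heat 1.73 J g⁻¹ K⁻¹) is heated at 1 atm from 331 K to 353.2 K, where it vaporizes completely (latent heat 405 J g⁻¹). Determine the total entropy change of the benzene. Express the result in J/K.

ΔS = 324 J/K

Warming step: ΔS₁ = m c ln(T_tr/T_i) = 257 × 1.73 × ln(353.2/331) = 28.86 J/K.
Phase change: ΔS₂ = +mL/T_tr = 257 × 405 / 353.2 = 294.7 J/K.
ΔS_total = (28.86) + (294.7) = 324 J/K.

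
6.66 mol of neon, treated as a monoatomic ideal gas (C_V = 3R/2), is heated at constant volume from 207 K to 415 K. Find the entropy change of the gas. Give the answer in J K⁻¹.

ΔS = 57.8 J/K

At constant volume, ΔS = nC_V ln(T₂/T₁) with C_V = 3R/2 = 12.47 J mol⁻¹ K⁻¹.
ΔS = 6.66 × 12.47 × ln(415/207) = 57.8 J/K.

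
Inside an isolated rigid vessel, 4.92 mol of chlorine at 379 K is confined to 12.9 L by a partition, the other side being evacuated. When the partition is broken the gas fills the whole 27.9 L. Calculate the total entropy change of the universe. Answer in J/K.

ΔS_universe = 31.6 J/K

No heat is exchanged and no work is done, so the ideal-gas temperature stays constant.
Entropy is a state function; using a reversible isothermal path, ΔS_gas = nR ln(V₂/V₁) = 4.92 × 8.314 × ln(27.9/12.9) = 31.6 J/K.
The insulated surroundings exchange no heat, so ΔS_surr = 0 and ΔS_universe = ΔS_gas.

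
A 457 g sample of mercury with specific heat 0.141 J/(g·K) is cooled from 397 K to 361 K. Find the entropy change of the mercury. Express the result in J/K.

ΔS = ∫dQ_rev/T = m c ln(T₂/T₁) = 457 × 0.141 × ln(361/397) = -6.13 J/K.

ΔS = -6.13 J/K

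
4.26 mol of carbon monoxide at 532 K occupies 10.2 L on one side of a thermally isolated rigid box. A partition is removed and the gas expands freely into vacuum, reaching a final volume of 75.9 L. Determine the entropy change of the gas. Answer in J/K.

ΔS_gas = 71.1 J/K

No heat is exchanged and no work is done, so the ideal-gas temperature stays constant.
Entropy is a state function; using a reversible isothermal path, ΔS_gas = nR ln(V₂/V₁) = 4.26 × 8.314 × ln(75.9/10.2) = 71.1 J/K.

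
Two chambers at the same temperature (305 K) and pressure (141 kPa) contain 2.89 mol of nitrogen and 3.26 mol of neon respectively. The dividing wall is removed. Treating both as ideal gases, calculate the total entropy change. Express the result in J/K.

ΔS_mix = 35.3 J/K

Mole fractions: x_A = 2.89/6.15 = 0.47, x_B = 0.53.
ΔS_mix = −R(n_A ln x_A + n_B ln x_B) = −8.314 × (2.89 ln 0.47 + 3.26 ln 0.53) = 35.3 J/K.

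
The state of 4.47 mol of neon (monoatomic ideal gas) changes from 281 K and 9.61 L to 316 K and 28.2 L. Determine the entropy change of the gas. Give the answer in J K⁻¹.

Entropy is a state function: ΔS = nC_V ln(T₂/T₁) + nR ln(V₂/V₁), with C_V = 3R/2 = 12.47 J mol⁻¹ K⁻¹ for a monoatomic ideal gas.
ΔS = 4.47 × [12.47 × ln(316/281) + 8.314 × ln(28.2/9.61)] = 46.6 J/K.

ΔS = 46.6 J/K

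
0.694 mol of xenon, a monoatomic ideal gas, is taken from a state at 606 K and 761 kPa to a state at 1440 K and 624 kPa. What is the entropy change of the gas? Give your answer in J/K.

ΔS = nC_p ln(T₂/T₁) − nR ln(P₂/P₁), with C_p = 5R/2 = 20.79 J mol⁻¹ K⁻¹ for a monoatomic ideal gas.
ΔS = 0.694 × [20.79 × ln(1440/606) − 8.314 × ln(624/761)] = 13.6 J/K.

ΔS = 13.6 J/K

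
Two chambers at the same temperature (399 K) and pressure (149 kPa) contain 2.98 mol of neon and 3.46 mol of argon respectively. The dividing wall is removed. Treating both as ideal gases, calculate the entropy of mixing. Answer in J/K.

ΔS_mix = 37 J/K

Mole fractions: x_A = 2.98/6.44 = 0.463, x_B = 0.537.
ΔS_mix = −R(n_A ln x_A + n_B ln x_B) = −8.314 × (2.98 ln 0.463 + 3.46 ln 0.537) = 37 J/K.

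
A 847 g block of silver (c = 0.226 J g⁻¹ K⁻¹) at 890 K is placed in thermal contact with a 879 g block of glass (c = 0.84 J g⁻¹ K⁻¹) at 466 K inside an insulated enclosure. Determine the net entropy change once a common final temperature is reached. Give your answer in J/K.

ΔS_total = 35.8 J/K

Energy balance: T_f = (m₁c₁T₁ + m₂c₂T₂)/(m₁c₁ + m₂c₂) = 553.29 K.
ΔS₁ = m₁c₁ ln(T_f/T₁) = 191.422 × ln(553.29/890) = -90.99 J/K.
ΔS₂ = m₂c₂ ln(T_f/T₂) = 738.36 × ln(553.29/466) = 126.8 J/K.
ΔS_total = -90.99 + 126.8 = 35.8 J/K.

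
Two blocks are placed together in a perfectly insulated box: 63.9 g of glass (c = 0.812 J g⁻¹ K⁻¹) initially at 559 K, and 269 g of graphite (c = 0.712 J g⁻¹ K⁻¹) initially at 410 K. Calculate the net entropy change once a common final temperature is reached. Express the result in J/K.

Energy balance: T_f = (m₁c₁T₁ + m₂c₂T₂)/(m₁c₁ + m₂c₂) = 441.76 K.
ΔS₁ = m₁c₁ ln(T_f/T₁) = 51.8868 × ln(441.76/559) = -12.21 J/K.
ΔS₂ = m₂c₂ ln(T_f/T₂) = 191.528 × ln(441.76/410) = 14.29 J/K.
ΔS_total = -12.21 + 14.29 = 2.08 J/K.

ΔS_total = 2.08 J/K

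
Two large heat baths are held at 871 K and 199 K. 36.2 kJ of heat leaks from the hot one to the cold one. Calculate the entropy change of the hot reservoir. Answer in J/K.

ΔS_hot = -41.6 J/K

The hot reservoir loses heat Q, so ΔS_hot = −Q/T_H = −36200/871 = -41.6 J/K.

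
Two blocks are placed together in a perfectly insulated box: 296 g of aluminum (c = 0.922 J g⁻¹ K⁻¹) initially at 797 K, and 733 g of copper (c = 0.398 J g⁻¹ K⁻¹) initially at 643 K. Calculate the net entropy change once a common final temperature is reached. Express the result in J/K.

ΔS_total = 3.25 J/K

Energy balance: T_f = (m₁c₁T₁ + m₂c₂T₂)/(m₁c₁ + m₂c₂) = 717.43 K.
ΔS₁ = m₁c₁ ln(T_f/T₁) = 272.912 × ln(717.43/797) = -28.703 J/K.
ΔS₂ = m₂c₂ ln(T_f/T₂) = 291.734 × ln(717.43/643) = 31.955 J/K.
ΔS_total = -28.703 + 31.955 = 3.25 J/K.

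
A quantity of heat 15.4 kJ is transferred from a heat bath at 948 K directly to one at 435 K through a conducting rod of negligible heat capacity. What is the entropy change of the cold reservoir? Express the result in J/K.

The cold reservoir gains heat Q, so ΔS_cold = +Q/T_C = 15400/435 = 35.4 J/K.

ΔS_cold = 35.4 J/K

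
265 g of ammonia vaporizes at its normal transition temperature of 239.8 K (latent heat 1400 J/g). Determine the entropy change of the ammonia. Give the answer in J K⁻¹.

ΔS = 1550 J/K

Heat absorbed by the substance: Q = mL = 265 × 1400 = 371000 J.
At constant T, ΔS = Q_rev/T = 371000 / 239.8 = 1550 J/K.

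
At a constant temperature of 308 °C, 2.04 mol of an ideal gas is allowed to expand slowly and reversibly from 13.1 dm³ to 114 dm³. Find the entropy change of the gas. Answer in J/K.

For an isothermal ideal gas ΔS_gas = nR ln(V₂/V₁) = 2.04 × 8.314 × ln(114/13.1) = 36.7 J/K.

ΔS_gas = 36.7 J/K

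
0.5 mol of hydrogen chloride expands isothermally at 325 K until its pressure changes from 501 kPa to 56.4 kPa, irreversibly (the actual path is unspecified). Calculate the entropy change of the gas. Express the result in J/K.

Entropy is a state function, so ΔS_gas depends only on the end states.
For an isothermal ideal gas ΔS_gas = nR ln(P₁/P₂) = 0.5 × 8.314 × ln(501/56.4) = 9.08 J/K.

ΔS_gas = 9.08 J/K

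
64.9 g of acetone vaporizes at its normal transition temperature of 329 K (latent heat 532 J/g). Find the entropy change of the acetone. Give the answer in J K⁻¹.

Heat absorbed by the substance: Q = mL = 64.9 × 532 = 34526.8 J.
At constant T, ΔS = Q_rev/T = 34526.8 / 329 = 105 J/K.

ΔS = 105 J/K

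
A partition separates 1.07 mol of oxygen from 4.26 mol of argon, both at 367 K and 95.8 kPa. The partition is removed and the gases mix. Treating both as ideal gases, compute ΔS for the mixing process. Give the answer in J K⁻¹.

ΔS_mix = 22.2 J/K

Mole fractions: x_A = 1.07/5.33 = 0.201, x_B = 0.799.
ΔS_mix = −R(n_A ln x_A + n_B ln x_B) = −8.314 × (1.07 ln 0.201 + 4.26 ln 0.799) = 22.2 J/K.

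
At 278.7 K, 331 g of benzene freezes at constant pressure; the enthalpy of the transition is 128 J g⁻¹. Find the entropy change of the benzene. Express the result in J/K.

Heat released by the substance: Q = −mL = −331 × 128 = −42368 J.
At constant T, ΔS = Q_rev/T = −42368 / 278.7 = -152 J/K.

ΔS = -152 J/K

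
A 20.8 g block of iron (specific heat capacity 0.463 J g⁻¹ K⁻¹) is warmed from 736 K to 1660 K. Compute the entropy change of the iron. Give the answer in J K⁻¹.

ΔS = ∫dQ_rev/T = m c ln(T₂/T₁) = 20.8 × 0.463 × ln(1660/736) = 7.83 J/K.

ΔS = 7.83 J/K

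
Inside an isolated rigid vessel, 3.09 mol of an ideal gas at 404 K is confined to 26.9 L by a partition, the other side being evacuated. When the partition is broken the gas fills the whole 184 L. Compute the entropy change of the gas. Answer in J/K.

For an ideal gas in free expansion Q = 0 and W = 0, so T is unchanged.
Entropy is a state function; using a reversible isothermal path, ΔS_gas = nR ln(V₂/V₁) = 3.09 × 8.314 × ln(184/26.9) = 49.4 J/K.

ΔS_gas = 49.4 J/K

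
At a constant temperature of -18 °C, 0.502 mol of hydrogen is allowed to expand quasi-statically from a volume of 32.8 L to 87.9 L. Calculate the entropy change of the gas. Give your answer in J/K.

ΔS_gas = 4.11 J/K

For an isothermal ideal gas ΔS_gas = nR ln(V₂/V₁) = 0.502 × 8.314 × ln(87.9/32.8) = 4.11 J/K.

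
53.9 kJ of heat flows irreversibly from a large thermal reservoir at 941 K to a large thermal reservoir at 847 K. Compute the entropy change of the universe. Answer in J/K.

ΔS_total = 6.36 J/K

ΔS_hot = −Q/T_H = −53900/941 = -57.28 J/K and ΔS_cold = +Q/T_C = 53900/847 = 63.64 J/K.
ΔS_total = -57.28 + 63.64 = 6.36 J/K, positive as the second law requires.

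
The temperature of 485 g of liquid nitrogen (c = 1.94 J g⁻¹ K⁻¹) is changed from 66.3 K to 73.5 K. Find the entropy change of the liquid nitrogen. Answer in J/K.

ΔS = ∫dQ_rev/T = m c ln(T₂/T₁) = 485 × 1.94 × ln(73.5/66.3) = 97 J/K.

ΔS = 97 J/K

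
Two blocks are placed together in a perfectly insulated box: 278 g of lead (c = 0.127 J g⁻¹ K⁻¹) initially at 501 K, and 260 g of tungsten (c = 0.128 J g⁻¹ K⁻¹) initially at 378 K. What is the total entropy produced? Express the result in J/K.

Energy balance: T_f = (m₁c₁T₁ + m₂c₂T₂)/(m₁c₁ + m₂c₂) = 441.32 K.
ΔS₁ = m₁c₁ ln(T_f/T₁) = 35.306 × ln(441.32/501) = -4.478 J/K.
ΔS₂ = m₂c₂ ln(T_f/T₂) = 33.28 × ln(441.32/378) = 5.154 J/K.
ΔS_total = -4.478 + 5.154 = 0.676 J/K.

ΔS_total = 0.676 J/K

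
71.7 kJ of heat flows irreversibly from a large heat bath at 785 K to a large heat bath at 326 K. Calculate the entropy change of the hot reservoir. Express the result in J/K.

ΔS_hot = -91.3 J/K

The hot reservoir loses heat Q, so ΔS_hot = −Q/T_H = −71700/785 = -91.3 J/K.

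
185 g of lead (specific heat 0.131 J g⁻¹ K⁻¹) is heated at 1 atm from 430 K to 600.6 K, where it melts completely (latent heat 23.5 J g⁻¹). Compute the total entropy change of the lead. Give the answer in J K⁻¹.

ΔS = 15.3 J/K

Warming step: ΔS₁ = m c ln(T_tr/T_i) = 185 × 0.131 × ln(600.6/430) = 8.098 J/K.
Phase change: ΔS₂ = +mL/T_tr = 185 × 23.5 / 600.6 = 7.239 J/K.
ΔS_total = (8.098) + (7.239) = 15.3 J/K.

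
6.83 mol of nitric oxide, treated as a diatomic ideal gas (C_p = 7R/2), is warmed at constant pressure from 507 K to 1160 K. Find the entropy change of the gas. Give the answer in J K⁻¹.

At constant pressure, ΔS = nC_p ln(T₂/T₁) with C_p = 7R/2 = 29.1 J mol⁻¹ K⁻¹.
ΔS = 6.83 × 29.1 × ln(1160/507) = 164 J/K.

ΔS = 164 J/K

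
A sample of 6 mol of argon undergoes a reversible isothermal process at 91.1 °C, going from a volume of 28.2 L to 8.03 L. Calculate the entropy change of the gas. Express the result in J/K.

For an isothermal ideal gas ΔS_gas = nR ln(V₂/V₁) = 6 × 8.314 × ln(8.03/28.2) = -62.7 J/K.

ΔS_gas = -62.7 J/K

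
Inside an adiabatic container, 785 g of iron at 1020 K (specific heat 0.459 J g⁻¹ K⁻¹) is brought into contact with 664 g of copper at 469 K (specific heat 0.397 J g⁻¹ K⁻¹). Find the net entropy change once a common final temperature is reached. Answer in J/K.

Energy balance: T_f = (m₁c₁T₁ + m₂c₂T₂)/(m₁c₁ + m₂c₂) = 787.2 K.
ΔS₁ = m₁c₁ ln(T_f/T₁) = 360.315 × ln(787.2/1020) = -93.35 J/K.
ΔS₂ = m₂c₂ ln(T_f/T₂) = 263.608 × ln(787.2/469) = 136.5 J/K.
ΔS_total = -93.35 + 136.5 = 43.2 J/K.

ΔS_total = 43.2 J/K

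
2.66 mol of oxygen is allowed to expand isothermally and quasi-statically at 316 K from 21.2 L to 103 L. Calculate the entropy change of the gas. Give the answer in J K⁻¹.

For an isothermal ideal gas ΔS_gas = nR ln(V₂/V₁) = 2.66 × 8.314 × ln(103/21.2) = 35 J/K.

ΔS_gas = 35 J/K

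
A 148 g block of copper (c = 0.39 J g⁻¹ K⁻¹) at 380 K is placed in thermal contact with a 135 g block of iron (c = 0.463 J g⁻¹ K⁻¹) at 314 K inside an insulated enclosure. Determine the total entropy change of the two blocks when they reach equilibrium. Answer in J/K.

Energy balance: T_f = (m₁c₁T₁ + m₂c₂T₂)/(m₁c₁ + m₂c₂) = 345.69 K.
ΔS₁ = m₁c₁ ln(T_f/T₁) = 57.72 × ln(345.69/380) = -5.4625 J/K.
ΔS₂ = m₂c₂ ln(T_f/T₂) = 62.505 × ln(345.69/314) = 6.0092 J/K.
ΔS_total = -5.4625 + 6.0092 = 0.547 J/K.

ΔS_total = 0.547 J/K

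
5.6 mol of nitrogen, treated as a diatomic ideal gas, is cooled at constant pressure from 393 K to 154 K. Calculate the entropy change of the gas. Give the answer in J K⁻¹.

ΔS = -153 J/K

At constant pressure, ΔS = nC_p ln(T₂/T₁) with C_p = 7R/2 = 29.1 J mol⁻¹ K⁻¹.
ΔS = 5.6 × 29.1 × ln(154/393) = -153 J/K.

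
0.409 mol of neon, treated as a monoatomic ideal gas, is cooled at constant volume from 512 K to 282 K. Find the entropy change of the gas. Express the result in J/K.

At constant volume, ΔS = nC_V ln(T₂/T₁) with C_V = 3R/2 = 12.47 J mol⁻¹ K⁻¹.
ΔS = 0.409 × 12.47 × ln(282/512) = -3.04 J/K.

ΔS = -3.04 J/K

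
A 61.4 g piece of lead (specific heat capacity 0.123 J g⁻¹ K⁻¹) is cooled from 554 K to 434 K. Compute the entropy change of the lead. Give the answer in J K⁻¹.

ΔS = -1.84 J/K

ΔS = ∫dQ_rev/T = m c ln(T₂/T₁) = 61.4 × 0.123 × ln(434/554) = -1.84 J/K.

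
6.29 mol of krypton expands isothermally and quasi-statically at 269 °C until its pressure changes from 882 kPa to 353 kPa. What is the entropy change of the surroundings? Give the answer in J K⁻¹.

For an isothermal ideal gas ΔS_gas = nR ln(P₁/P₂) = 6.29 × 8.314 × ln(882/353) = 47.9 J/K.
The process is reversible, so ΔS_surr = −ΔS_gas = -47.9 J/K and ΔS_universe = 0.

ΔS_surr = -47.9 J/K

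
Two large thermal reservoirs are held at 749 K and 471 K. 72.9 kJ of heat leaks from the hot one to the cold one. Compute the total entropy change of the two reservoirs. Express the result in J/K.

ΔS_total = 57.4 J/K

ΔS_hot = −Q/T_H = −72900/749 = -97.3298 J/K and ΔS_cold = +Q/T_C = 72900/471 = 154.777 J/K.
ΔS_total = -97.3298 + 154.777 = 57.4 J/K, positive as the second law requires.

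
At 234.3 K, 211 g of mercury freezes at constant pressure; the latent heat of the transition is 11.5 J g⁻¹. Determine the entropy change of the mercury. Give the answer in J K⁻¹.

ΔS = -10.4 J/K

Heat released by the substance: Q = −mL = −211 × 11.5 = −2426.5 J.
At constant T, ΔS = Q_rev/T = −2426.5 / 234.3 = -10.4 J/K.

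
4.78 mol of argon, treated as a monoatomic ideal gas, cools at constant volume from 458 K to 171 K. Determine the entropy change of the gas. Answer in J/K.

ΔS = -58.7 J/K

At constant volume, ΔS = nC_V ln(T₂/T₁) with C_V = 3R/2 = 12.47 J mol⁻¹ K⁻¹.
ΔS = 4.78 × 12.47 × ln(171/458) = -58.7 J/K.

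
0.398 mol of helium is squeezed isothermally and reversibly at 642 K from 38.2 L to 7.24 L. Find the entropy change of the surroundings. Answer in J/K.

ΔS_surr = 5.5 J/K

For an isothermal ideal gas ΔS_gas = nR ln(V₂/V₁) = 0.398 × 8.314 × ln(7.24/38.2) = -5.5 J/K.
The process is reversible, so ΔS_surr = −ΔS_gas = 5.5 J/K and ΔS_universe = 0.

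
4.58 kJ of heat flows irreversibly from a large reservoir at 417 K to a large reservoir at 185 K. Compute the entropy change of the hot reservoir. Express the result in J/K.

The hot reservoir loses heat Q, so ΔS_hot = −Q/T_H = −4580/417 = -11 J/K.

ΔS_hot = -11 J/K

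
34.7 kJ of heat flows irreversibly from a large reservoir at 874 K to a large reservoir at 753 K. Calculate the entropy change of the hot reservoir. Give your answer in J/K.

The hot reservoir loses heat Q, so ΔS_hot = −Q/T_H = −34700/874 = -39.7 J/K.

ΔS_hot = -39.7 J/K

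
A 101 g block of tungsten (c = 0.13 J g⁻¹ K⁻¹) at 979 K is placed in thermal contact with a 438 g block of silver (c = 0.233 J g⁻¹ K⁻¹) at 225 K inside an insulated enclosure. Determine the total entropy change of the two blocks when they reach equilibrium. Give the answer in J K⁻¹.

ΔS_total = 18 J/K

Energy balance: T_f = (m₁c₁T₁ + m₂c₂T₂)/(m₁c₁ + m₂c₂) = 310.95 K.
ΔS₁ = m₁c₁ ln(T_f/T₁) = 13.13 × ln(310.95/979) = -15.06 J/K.
ΔS₂ = m₂c₂ ln(T_f/T₂) = 102.054 × ln(310.95/225) = 33.02 J/K.
ΔS_total = -15.06 + 33.02 = 18 J/K.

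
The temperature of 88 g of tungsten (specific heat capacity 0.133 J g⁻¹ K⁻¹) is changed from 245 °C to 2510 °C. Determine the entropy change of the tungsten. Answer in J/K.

ΔS = 19.7 J/K

In kelvin: T₁ = 518.15 K, T₂ = 2783.15 K. ΔS = ∫dQ_rev/T = m c ln(T₂/T₁) = 88 × 0.133 × ln(2783.15/518.15) = 19.7 J/K.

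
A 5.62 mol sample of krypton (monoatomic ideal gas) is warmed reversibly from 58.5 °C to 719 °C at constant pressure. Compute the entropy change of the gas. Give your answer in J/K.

ΔS = 128 J/K

In kelvin: T₁ = 331.65 K, T₂ = 992.15 K. At constant pressure, ΔS = nC_p ln(T₂/T₁) with C_p = 5R/2 = 20.79 J mol⁻¹ K⁻¹.
ΔS = 5.62 × 20.79 × ln(992.15/331.65) = 128 J/K.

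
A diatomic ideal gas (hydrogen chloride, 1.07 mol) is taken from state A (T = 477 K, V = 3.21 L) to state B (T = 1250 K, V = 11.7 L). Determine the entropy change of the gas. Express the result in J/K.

ΔS = 32.9 J/K

Entropy is a state function: ΔS = nC_V ln(T₂/T₁) + nR ln(V₂/V₁), with C_V = 5R/2 = 20.79 J mol⁻¹ K⁻¹ for a diatomic ideal gas.
ΔS = 1.07 × [20.79 × ln(1250/477) + 8.314 × ln(11.7/3.21)] = 32.9 J/K.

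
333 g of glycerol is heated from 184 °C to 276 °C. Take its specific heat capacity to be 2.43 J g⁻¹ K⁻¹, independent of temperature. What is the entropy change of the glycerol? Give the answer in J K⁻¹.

In kelvin: T₁ = 457.15 K, T₂ = 549.15 K. ΔS = ∫dQ_rev/T = m c ln(T₂/T₁) = 333 × 2.43 × ln(549.15/457.15) = 148 J/K.

ΔS = 148 J/K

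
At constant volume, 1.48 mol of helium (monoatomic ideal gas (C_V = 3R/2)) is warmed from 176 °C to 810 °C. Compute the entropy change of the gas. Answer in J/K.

In kelvin: T₁ = 449.15 K, T₂ = 1083.15 K. At constant volume, ΔS = nC_V ln(T₂/T₁) with C_V = 3R/2 = 12.47 J mol⁻¹ K⁻¹.
ΔS = 1.48 × 12.47 × ln(1083.15/449.15) = 16.2 J/K.

ΔS = 16.2 J/K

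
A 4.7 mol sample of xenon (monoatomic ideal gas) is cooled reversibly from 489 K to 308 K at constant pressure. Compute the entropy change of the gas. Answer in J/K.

ΔS = -45.2 J/K

At constant pressure, ΔS = nC_p ln(T₂/T₁) with C_p = 5R/2 = 20.79 J mol⁻¹ K⁻¹.
ΔS = 4.7 × 20.79 × ln(308/489) = -45.2 J/K.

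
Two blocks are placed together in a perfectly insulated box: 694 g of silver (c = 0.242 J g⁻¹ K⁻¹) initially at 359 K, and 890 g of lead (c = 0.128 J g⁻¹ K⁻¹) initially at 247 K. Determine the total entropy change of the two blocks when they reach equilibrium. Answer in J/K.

ΔS_total = 4.61 J/K

Energy balance: T_f = (m₁c₁T₁ + m₂c₂T₂)/(m₁c₁ + m₂c₂) = 313.73 K.
ΔS₁ = m₁c₁ ln(T_f/T₁) = 167.948 × ln(313.73/359) = -22.636 J/K.
ΔS₂ = m₂c₂ ln(T_f/T₂) = 113.92 × ln(313.73/247) = 27.245 J/K.
ΔS_total = -22.636 + 27.245 = 4.61 J/K.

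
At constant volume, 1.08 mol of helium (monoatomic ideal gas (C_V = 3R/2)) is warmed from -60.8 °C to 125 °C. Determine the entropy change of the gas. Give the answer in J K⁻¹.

In kelvin: T₁ = 212.35 K, T₂ = 398.15 K. At constant volume, ΔS = nC_V ln(T₂/T₁) with C_V = 3R/2 = 12.47 J mol⁻¹ K⁻¹.
ΔS = 1.08 × 12.47 × ln(398.15/212.35) = 8.47 J/K.

ΔS = 8.47 J/K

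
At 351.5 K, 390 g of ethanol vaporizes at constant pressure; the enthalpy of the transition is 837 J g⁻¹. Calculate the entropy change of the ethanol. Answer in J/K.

Heat absorbed by the substance: Q = mL = 390 × 837 = 326430 J.
At constant T, ΔS = Q_rev/T = 326430 / 351.5 = 929 J/K.

ΔS = 929 J/K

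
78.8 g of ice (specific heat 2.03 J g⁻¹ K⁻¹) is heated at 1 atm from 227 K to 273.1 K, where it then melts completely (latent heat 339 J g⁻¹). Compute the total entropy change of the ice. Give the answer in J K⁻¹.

ΔS = 127 J/K

Warming step: ΔS₁ = m c ln(T_tr/T_i) = 78.8 × 2.03 × ln(273.1/227) = 29.58 J/K.
Phase change: ΔS₂ = +mL/T_tr = 78.8 × 339 / 273.1 = 97.81 J/K.
ΔS_total = (29.58) + (97.81) = 127 J/K.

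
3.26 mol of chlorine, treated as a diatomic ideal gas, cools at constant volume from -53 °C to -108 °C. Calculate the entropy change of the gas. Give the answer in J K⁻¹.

In kelvin: T₁ = 220.15 K, T₂ = 165.15 K. At constant volume, ΔS = nC_V ln(T₂/T₁) with C_V = 5R/2 = 20.79 J mol⁻¹ K⁻¹.
ΔS = 3.26 × 20.79 × ln(165.15/220.15) = -19.5 J/K.

ΔS = -19.5 J/K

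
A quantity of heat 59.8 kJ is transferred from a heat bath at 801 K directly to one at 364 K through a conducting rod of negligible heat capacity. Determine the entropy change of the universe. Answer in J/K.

ΔS_total = 89.6 J/K

ΔS_hot = −Q/T_H = −59800/801 = -74.66 J/K and ΔS_cold = +Q/T_C = 59800/364 = 164.3 J/K.
ΔS_total = -74.66 + 164.3 = 89.6 J/K, positive as the second law requires.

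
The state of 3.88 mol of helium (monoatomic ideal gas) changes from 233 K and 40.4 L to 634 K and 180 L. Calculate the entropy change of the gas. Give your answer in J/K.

ΔS = 96.6 J/K

Entropy is a state function: ΔS = nC_V ln(T₂/T₁) + nR ln(V₂/V₁), with C_V = 3R/2 = 12.47 J mol⁻¹ K⁻¹ for a monoatomic ideal gas.
ΔS = 3.88 × [12.47 × ln(634/233) + 8.314 × ln(180/40.4)] = 96.6 J/K.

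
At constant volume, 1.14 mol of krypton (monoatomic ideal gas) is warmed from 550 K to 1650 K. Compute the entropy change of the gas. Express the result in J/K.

ΔS = 15.6 J/K

At constant volume, ΔS = nC_V ln(T₂/T₁) with C_V = 3R/2 = 12.47 J mol⁻¹ K⁻¹.
ΔS = 1.14 × 12.47 × ln(1650/550) = 15.6 J/K.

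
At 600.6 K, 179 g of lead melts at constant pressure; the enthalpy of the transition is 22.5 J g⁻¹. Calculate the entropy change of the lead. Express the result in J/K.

Heat absorbed by the substance: Q = mL = 179 × 22.5 = 4027.5 J.
At constant T, ΔS = Q_rev/T = 4027.5 / 600.6 = 6.71 J/K.

ΔS = 6.71 J/K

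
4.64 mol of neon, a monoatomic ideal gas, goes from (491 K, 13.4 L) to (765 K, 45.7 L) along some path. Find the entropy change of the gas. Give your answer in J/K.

Entropy is a state function: ΔS = nC_V ln(T₂/T₁) + nR ln(V₂/V₁), with C_V = 3R/2 = 12.47 J mol⁻¹ K⁻¹ for a monoatomic ideal gas.
ΔS = 4.64 × [12.47 × ln(765/491) + 8.314 × ln(45.7/13.4)] = 73 J/K.

ΔS = 73 J/K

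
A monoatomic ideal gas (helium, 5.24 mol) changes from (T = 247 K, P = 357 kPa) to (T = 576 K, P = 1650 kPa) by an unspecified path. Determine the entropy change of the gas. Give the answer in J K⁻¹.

ΔS = nC_p ln(T₂/T₁) − nR ln(P₂/P₁), with C_p = 5R/2 = 20.79 J mol⁻¹ K⁻¹ for a monoatomic ideal gas.
ΔS = 5.24 × [20.79 × ln(576/247) − 8.314 × ln(1650/357)] = 25.5 J/K.

ΔS = 25.5 J/K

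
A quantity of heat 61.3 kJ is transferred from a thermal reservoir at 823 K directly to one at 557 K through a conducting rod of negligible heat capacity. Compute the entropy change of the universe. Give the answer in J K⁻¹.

ΔS_total = 35.6 J/K

ΔS_hot = −Q/T_H = −61300/823 = -74.48 J/K and ΔS_cold = +Q/T_C = 61300/557 = 110.1 J/K.
ΔS_total = -74.48 + 110.1 = 35.6 J/K, positive as the second law requires.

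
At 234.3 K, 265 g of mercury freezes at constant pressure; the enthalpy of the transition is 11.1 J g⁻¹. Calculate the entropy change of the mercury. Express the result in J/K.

ΔS = -12.6 J/K

Heat released by the substance: Q = −mL = −265 × 11.1 = −2941.5 J.
At constant T, ΔS = Q_rev/T = −2941.5 / 234.3 = -12.6 J/K.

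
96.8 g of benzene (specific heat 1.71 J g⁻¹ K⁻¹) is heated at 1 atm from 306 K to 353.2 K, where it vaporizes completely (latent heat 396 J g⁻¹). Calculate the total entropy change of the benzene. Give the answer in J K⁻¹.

Warming step: ΔS₁ = m c ln(T_tr/T_i) = 96.8 × 1.71 × ln(353.2/306) = 23.74 J/K.
Phase change: ΔS₂ = +mL/T_tr = 96.8 × 396 / 353.2 = 108.5 J/K.
ΔS_total = (23.74) + (108.5) = 132 J/K.

ΔS = 132 J/K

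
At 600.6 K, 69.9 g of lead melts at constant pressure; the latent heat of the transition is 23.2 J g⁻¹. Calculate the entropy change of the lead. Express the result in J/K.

Heat absorbed by the substance: Q = mL = 69.9 × 23.2 = 1621.68 J.
At constant T, ΔS = Q_rev/T = 1621.68 / 600.6 = 2.7 J/K.

ΔS = 2.7 J/K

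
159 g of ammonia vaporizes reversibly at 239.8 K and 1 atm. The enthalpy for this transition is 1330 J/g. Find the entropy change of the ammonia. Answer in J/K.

Heat absorbed by the substance: Q = mL = 159 × 1330 = 211470 J.
At constant T, ΔS = Q_rev/T = 211470 / 239.8 = 882 J/K.

ΔS = 882 J/K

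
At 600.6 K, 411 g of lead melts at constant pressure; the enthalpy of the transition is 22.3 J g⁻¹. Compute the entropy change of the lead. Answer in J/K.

Heat absorbed by the substance: Q = mL = 411 × 22.3 = 9165.3 J.
At constant T, ΔS = Q_rev/T = 9165.3 / 600.6 = 15.3 J/K.

ΔS = 15.3 J/K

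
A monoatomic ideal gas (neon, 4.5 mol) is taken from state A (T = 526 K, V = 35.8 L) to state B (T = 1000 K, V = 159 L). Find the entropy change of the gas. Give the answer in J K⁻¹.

ΔS = 91.8 J/K

Entropy is a state function: ΔS = nC_V ln(T₂/T₁) + nR ln(V₂/V₁), with C_V = 3R/2 = 12.47 J mol⁻¹ K⁻¹ for a monoatomic ideal gas.
ΔS = 4.5 × [12.47 × ln(1000/526) + 8.314 × ln(159/35.8)] = 91.8 J/K.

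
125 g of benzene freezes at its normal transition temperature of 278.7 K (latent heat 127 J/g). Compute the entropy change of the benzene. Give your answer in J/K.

Heat released by the substance: Q = −mL = −125 × 127 = −15875 J.
At constant T, ΔS = Q_rev/T = −15875 / 278.7 = -57 J/K.

ΔS = -57 J/K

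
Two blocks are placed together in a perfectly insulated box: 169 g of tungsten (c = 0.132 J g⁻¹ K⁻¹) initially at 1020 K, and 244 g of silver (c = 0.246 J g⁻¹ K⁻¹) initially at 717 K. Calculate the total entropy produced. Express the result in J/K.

ΔS_total = 1.06 J/K

Energy balance: T_f = (m₁c₁T₁ + m₂c₂T₂)/(m₁c₁ + m₂c₂) = 799.1 K.
ΔS₁ = m₁c₁ ln(T_f/T₁) = 22.308 × ln(799.1/1020) = -5.445 J/K.
ΔS₂ = m₂c₂ ln(T_f/T₂) = 60.024 × ln(799.1/717) = 6.507 J/K.
ΔS_total = -5.445 + 6.507 = 1.06 J/K.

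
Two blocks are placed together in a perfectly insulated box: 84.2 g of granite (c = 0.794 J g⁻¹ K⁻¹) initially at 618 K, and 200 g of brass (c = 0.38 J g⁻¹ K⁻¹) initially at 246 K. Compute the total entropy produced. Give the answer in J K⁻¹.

ΔS_total = 14.9 J/K

Energy balance: T_f = (m₁c₁T₁ + m₂c₂T₂)/(m₁c₁ + m₂c₂) = 420.09 K.
ΔS₁ = m₁c₁ ln(T_f/T₁) = 66.8548 × ln(420.09/618) = -25.81 J/K.
ΔS₂ = m₂c₂ ln(T_f/T₂) = 76 × ln(420.09/246) = 40.67 J/K.
ΔS_total = -25.81 + 40.67 = 14.9 J/K.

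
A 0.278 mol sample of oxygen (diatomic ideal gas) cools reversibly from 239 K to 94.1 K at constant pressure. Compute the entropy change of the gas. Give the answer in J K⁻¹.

ΔS = -7.54 J/K

At constant pressure, ΔS = nC_p ln(T₂/T₁) with C_p = 7R/2 = 29.1 J mol⁻¹ K⁻¹.
ΔS = 0.278 × 29.1 × ln(94.1/239) = -7.54 J/K.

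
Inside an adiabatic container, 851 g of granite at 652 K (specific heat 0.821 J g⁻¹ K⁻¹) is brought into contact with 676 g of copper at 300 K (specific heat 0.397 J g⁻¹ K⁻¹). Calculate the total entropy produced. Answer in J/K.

Energy balance: T_f = (m₁c₁T₁ + m₂c₂T₂)/(m₁c₁ + m₂c₂) = 554.31 K.
ΔS₁ = m₁c₁ ln(T_f/T₁) = 698.671 × ln(554.31/652) = -113.4 J/K.
ΔS₂ = m₂c₂ ln(T_f/T₂) = 268.372 × ln(554.31/300) = 164.8 J/K.
ΔS_total = -113.4 + 164.8 = 51.4 J/K.

ΔS_total = 51.4 J/K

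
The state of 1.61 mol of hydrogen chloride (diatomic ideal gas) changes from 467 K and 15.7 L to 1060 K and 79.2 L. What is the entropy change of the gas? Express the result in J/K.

ΔS = 49.1 J/K

Entropy is a state function: ΔS = nC_V ln(T₂/T₁) + nR ln(V₂/V₁), with C_V = 5R/2 = 20.79 J mol⁻¹ K⁻¹ for a diatomic ideal gas.
ΔS = 1.61 × [20.79 × ln(1060/467) + 8.314 × ln(79.2/15.7)] = 49.1 J/K.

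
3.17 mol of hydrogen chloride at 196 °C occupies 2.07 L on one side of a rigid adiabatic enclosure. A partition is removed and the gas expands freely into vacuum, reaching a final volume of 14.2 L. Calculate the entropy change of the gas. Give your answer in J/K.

No heat is exchanged and no work is done, so the ideal-gas temperature stays constant.
Entropy is a state function; using a reversible isothermal path, ΔS_gas = nR ln(V₂/V₁) = 3.17 × 8.314 × ln(14.2/2.07) = 50.8 J/K.

ΔS_gas = 50.8 J/K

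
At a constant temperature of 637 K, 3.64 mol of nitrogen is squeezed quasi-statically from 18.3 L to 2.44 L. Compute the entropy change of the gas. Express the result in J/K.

ΔS_gas = -61 J/K

For an isothermal ideal gas ΔS_gas = nR ln(V₂/V₁) = 3.64 × 8.314 × ln(2.44/18.3) = -61 J/K.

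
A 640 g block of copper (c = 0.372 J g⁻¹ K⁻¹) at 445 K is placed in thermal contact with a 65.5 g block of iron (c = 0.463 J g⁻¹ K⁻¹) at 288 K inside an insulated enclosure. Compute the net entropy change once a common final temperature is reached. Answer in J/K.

Energy balance: T_f = (m₁c₁T₁ + m₂c₂T₂)/(m₁c₁ + m₂c₂) = 427.26 K.
ΔS₁ = m₁c₁ ln(T_f/T₁) = 238.08 × ln(427.26/445) = -9.685 J/K.
ΔS₂ = m₂c₂ ln(T_f/T₂) = 30.3265 × ln(427.26/288) = 11.96 J/K.
ΔS_total = -9.685 + 11.96 = 2.28 J/K.

ΔS_total = 2.28 J/K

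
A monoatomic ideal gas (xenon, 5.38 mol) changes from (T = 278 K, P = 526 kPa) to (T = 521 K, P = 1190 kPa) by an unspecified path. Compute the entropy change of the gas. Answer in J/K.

ΔS = nC_p ln(T₂/T₁) − nR ln(P₂/P₁), with C_p = 5R/2 = 20.79 J mol⁻¹ K⁻¹ for a monoatomic ideal gas.
ΔS = 5.38 × [20.79 × ln(521/278) − 8.314 × ln(1190/526)] = 33.7 J/K.

ΔS = 33.7 J/K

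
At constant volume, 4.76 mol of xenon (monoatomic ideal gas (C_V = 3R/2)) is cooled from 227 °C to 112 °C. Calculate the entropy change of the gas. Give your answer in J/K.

ΔS = -15.5 J/K

In kelvin: T₁ = 500.15 K, T₂ = 385.15 K. At constant volume, ΔS = nC_V ln(T₂/T₁) with C_V = 3R/2 = 12.47 J mol⁻¹ K⁻¹.
ΔS = 4.76 × 12.47 × ln(385.15/500.15) = -15.5 J/K.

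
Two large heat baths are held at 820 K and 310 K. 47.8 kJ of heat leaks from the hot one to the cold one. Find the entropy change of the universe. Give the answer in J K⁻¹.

ΔS_total = 95.9 J/K

ΔS_hot = −Q/T_H = −47800/820 = -58.29 J/K and ΔS_cold = +Q/T_C = 47800/310 = 154.2 J/K.
ΔS_total = -58.29 + 154.2 = 95.9 J/K, positive as the second law requires.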